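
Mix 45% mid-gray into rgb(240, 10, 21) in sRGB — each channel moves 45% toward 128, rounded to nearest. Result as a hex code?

A 45% tone moves each channel 45% toward 128:
  R: 240 + 0.45×(128−240) = 240 − 50.4 = 189.6 → 190
  G: 10 + 0.45×(128−10) = 10 + 53.1 = 63.1 → 63
  B: 21 + 48.15 = 69.15 → 69
rgb(190, 63, 69) = #be3f45.

#be3f45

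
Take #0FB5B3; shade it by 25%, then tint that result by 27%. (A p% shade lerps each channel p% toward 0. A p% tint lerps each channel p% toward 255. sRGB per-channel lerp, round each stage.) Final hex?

#0FB5B3 is rgb(15, 181, 179).
A 25% shade moves each channel 25% toward 0:
  R: 15 + 0.25×(0−15) = 15 − 3.75 = 11.25 → 11
  G: 181 + 0.25×(0−181) = 181 − 45.25 = 135.75 → 136
  B: 179 + 0.25×(0−179) = 179 − 44.75 = 134.25 → 134
After the shade: rgb(11, 136, 134) = #0B8886.
Lerp each channel 27% toward 255:
  R: 11 + 0.27×(255−11) = 11 + 65.88 = 76.88 → 77
  G: 136 + 0.27×(255−136) = 136 + 32.13 = 168.13 → 168
  B: 134 + 32.67 = 166.67 → 167
rgb(77, 168, 167) = #4DA8A7.

#4DA8A7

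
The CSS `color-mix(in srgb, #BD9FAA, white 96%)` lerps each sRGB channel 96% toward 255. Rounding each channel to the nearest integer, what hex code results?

#BD9FAA is rgb(189, 159, 170).
A 96% tint moves each channel 96% toward 255:
  R: 189 + 0.96×(255−189) = 189 + 63.36 = 252.36 → 252
  G: 159 + 0.96×(255−159) = 159 + 92.16 = 251.16 → 251
  B: 170 + 0.96×(255−170) = 170 + 81.6 = 251.6 → 252
rgb(252, 251, 252) = #FCFBFC.

#FCFBFC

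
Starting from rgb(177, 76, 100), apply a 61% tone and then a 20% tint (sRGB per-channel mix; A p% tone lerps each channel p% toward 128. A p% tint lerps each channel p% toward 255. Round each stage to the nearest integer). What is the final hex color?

#A98991

A 61% tone moves each channel 61% toward 128:
  R: 177 − 29.89 = 147.11 → 147
  G: 76 + 31.72 = 107.72 → 108
  B: 100 + 17.08 = 117.08 → 117
After the tone: rgb(147, 108, 117) = #936C75.
Per channel, c → c + 0.2(255 − c):
  R: 147 + 21.6 = 168.6 → 169
  G: 108 + 29.4 = 137.4 → 137
  B: 117 + 0.2×(255−117) = 117 + 27.6 = 144.6 → 145
rgb(169, 137, 145) = #A98991.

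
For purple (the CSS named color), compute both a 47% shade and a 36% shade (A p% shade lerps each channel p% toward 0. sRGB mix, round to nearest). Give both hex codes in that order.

#440044, #520052

CSS purple is rgb(128, 0, 128).
47% shade:
  R: 128 + 0.47×(0−128) = 128 − 60.16 = 67.84 → 68
  G: 0 + 0.47×(0−0) = 0 + 0 = 0 → 0
  B: 128 − 60.16 = 67.84 → 68
  → #440044
36% shade:
  R: 128 + 0.36×(0−128) = 128 − 46.08 = 81.92 → 82
  G: 0 + 0 = 0 → 0
  B: 128 − 46.08 = 81.92 → 82
  → #520052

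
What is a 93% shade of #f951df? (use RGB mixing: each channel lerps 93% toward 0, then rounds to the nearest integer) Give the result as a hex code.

#f951df is rgb(249, 81, 223).
Per channel, c → c + 0.93(0 − c):
  R: 249 + 0.93×(0−249) = 249 − 231.57 = 17.43 → 17
  G: 81 − 75.33 = 5.67 → 6
  B: 223 + 0.93×(0−223) = 223 − 207.39 = 15.61 → 16
rgb(17, 6, 16) = #110610.

#110610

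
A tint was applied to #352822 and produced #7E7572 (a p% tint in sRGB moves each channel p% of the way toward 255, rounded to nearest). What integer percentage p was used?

#352822 is rgb(53, 40, 34); #7E7572 is rgb(126, 117, 114).
On the B channel (widest range): 114 ≈ 34 + (p/100)(255 − 34), so p ≈ 100×(114 − 34)/(255 − 34) = 8000/221 = 36.20.
p = 36 reproduces all three channels after rounding.

36%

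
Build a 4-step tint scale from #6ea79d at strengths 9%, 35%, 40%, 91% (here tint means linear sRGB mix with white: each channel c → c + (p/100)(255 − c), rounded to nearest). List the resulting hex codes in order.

#6ea79d is rgb(110, 167, 157).
9%: (110 + 13.05 = 123.05→123, 167 + 7.92 = 174.92→175, 157 + 8.82 = 165.82→166) → #7bafa6
35%: (110 + 50.75 = 160.75→161, 167 + 30.8 = 197.8→198, 157 + 34.3 = 191.3→191) → #a1c6bf
40%: (110 + 58 = 168→168, 167 + 35.2 = 202.2→202, 157 + 39.2 = 196.2→196) → #a8cac4
91%: (110 + 131.95 = 241.95→242, 167 + 80.08 = 247.08→247, 157 + 89.18 = 246.18→246) → #f2f7f6

#7bafa6, #a1c6bf, #a8cac4, #f2f7f6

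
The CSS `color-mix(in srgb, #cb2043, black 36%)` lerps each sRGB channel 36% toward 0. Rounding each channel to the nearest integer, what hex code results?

#cb2043 is rgb(203, 32, 67).
Per channel, c → c + 0.36(0 − c):
  R: 203 + 0.36×(0−203) = 203 − 73.08 = 129.92 → 130
  G: 32 + 0.36×(0−32) = 32 − 11.52 = 20.48 → 20
  B: 67 − 24.12 = 42.88 → 43
rgb(130, 20, 43) = #82142b.

#82142b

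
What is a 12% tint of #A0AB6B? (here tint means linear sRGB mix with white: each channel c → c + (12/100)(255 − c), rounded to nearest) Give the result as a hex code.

#ABB57D

#A0AB6B is rgb(160, 171, 107).
Lerp each channel 12% toward 255:
  R: 160 + 11.4 = 171.4 → 171
  G: 171 + 0.12×(255−171) = 171 + 10.08 = 181.08 → 181
  B: 107 + 0.12×(255−107) = 107 + 17.76 = 124.76 → 125
rgb(171, 181, 125) = #ABB57D.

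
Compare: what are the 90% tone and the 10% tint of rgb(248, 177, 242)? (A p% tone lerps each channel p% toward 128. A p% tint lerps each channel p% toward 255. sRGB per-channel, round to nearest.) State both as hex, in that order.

#8C858B, #F9B9F3

90% tone:
  R: 248 + 0.9×(128−248) = 248 − 108 = 140 → 140
  G: 177 + 0.9×(128−177) = 177 − 44.1 = 132.9 → 133
  B: 242 − 102.6 = 139.4 → 139
  → #8C858B
10% tint:
  R: 248 + 0.7 = 248.7 → 249
  G: 177 + 0.1×(255−177) = 177 + 7.8 = 184.8 → 185
  B: 242 + 0.1×(255−242) = 242 + 1.3 = 243.3 → 243
  → #F9B9F3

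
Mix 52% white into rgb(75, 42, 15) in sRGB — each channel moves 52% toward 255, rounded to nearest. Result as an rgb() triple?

Per channel, c → c + 0.52(255 − c):
  R: 75 + 0.52×(255−75) = 75 + 93.6 = 168.6 → 169
  G: 42 + 0.52×(255−42) = 42 + 110.76 = 152.76 → 153
  B: 15 + 124.8 = 139.8 → 140

rgb(169, 153, 140)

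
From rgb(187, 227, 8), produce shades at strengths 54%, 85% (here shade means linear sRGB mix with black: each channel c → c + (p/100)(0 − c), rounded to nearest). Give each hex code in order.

#566804, #1C2201

54%: (187 − 100.98 = 86.02→86, 227 − 122.58 = 104.42→104, 8 − 4.32 = 3.68→4) → #566804
85%: (187 − 158.95 = 28.05→28, 227 − 192.95 = 34.05→34, 8 − 6.8 = 1.2→1) → #1C2201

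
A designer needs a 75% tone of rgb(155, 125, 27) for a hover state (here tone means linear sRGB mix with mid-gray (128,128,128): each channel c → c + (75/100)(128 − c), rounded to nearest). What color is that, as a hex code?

#877F67

Per channel, c → c + 0.75(128 − c):
  R: 155 − 20.25 = 134.75 → 135
  G: 125 + 2.25 = 127.25 → 127
  B: 27 + 0.75×(128−27) = 27 + 75.75 = 102.75 → 103
rgb(135, 127, 103) = #877F67.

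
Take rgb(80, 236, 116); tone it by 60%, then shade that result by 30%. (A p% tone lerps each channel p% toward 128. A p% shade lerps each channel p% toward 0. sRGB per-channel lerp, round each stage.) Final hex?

#4C7856

Lerp each channel 60% toward 128:
  R: 80 + 0.6×(128−80) = 80 + 28.8 = 108.8 → 109
  G: 236 − 64.8 = 171.2 → 171
  B: 116 + 0.6×(128−116) = 116 + 7.2 = 123.2 → 123
After the tone: rgb(109, 171, 123) = #6DAB7B.
Per channel, c → c + 0.3(0 − c):
  R: 109 − 32.7 = 76.3 → 76
  G: 171 − 51.3 = 119.7 → 120
  B: 123 − 36.9 = 86.1 → 86
rgb(76, 120, 86) = #4C7856.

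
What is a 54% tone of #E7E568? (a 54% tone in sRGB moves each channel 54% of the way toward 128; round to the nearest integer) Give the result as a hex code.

#AFAE75

#E7E568 is rgb(231, 229, 104).
A 54% tone moves each channel 54% toward 128:
  R: 231 + 0.54×(128−231) = 231 − 55.62 = 175.38 → 175
  G: 229 − 54.54 = 174.46 → 174
  B: 104 + 12.96 = 116.96 → 117
rgb(175, 174, 117) = #AFAE75.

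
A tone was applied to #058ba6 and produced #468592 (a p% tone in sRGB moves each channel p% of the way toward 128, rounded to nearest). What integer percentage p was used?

#058ba6 is rgb(5, 139, 166); #468592 is rgb(70, 133, 146).
On the R channel (widest range): 70 ≈ 5 + (p/100)(128 − 5), so p ≈ 100×(70 − 5)/(128 − 5) = 6500/123 = 52.85.
p = 53 reproduces all three channels after rounding.

53%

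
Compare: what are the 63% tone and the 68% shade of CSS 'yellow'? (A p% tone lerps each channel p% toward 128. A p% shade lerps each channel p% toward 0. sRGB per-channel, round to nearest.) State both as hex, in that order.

CSS yellow is rgb(255, 255, 0).
63% tone:
  R: 255 − 80.01 = 174.99 → 175
  G: 255 − 80.01 = 174.99 → 175
  B: 0 + 80.64 = 80.64 → 81
  → #AFAF51
68% shade:
  R: 255 + 0.68×(0−255) = 255 − 173.4 = 81.6 → 82
  G: 255 − 173.4 = 81.6 → 82
  B: 0 + 0.68×(0−0) = 0 + 0 = 0 → 0
  → #525200

#AFAF51, #525200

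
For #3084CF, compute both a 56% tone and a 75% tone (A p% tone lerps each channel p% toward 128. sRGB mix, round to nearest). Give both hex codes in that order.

#3084CF is rgb(48, 132, 207).
56% tone:
  R: 48 + 0.56×(128−48) = 48 + 44.8 = 92.8 → 93
  G: 132 + 0.56×(128−132) = 132 − 2.24 = 129.76 → 130
  B: 207 + 0.56×(128−207) = 207 − 44.24 = 162.76 → 163
  → #5D82A3
75% tone:
  R: 48 + 0.75×(128−48) = 48 + 60 = 108 → 108
  G: 132 − 3 = 129 → 129
  B: 207 + 0.75×(128−207) = 207 − 59.25 = 147.75 → 148
  → #6C8194

#5D82A3, #6C8194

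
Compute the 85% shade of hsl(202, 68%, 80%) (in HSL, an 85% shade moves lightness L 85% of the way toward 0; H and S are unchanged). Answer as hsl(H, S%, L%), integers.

L moves 85% from 80 toward 0: 80 − 68 = 12 → 12.
H and S are unchanged.

hsl(202, 68%, 12%)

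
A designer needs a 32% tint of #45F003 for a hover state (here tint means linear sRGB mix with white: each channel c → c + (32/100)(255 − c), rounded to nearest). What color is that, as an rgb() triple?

rgb(129, 245, 84)

#45F003 is rgb(69, 240, 3).
A 32% tint moves each channel 32% toward 255:
  R: 69 + 59.52 = 128.52 → 129
  G: 240 + 0.32×(255−240) = 240 + 4.8 = 244.8 → 245
  B: 3 + 80.64 = 83.64 → 84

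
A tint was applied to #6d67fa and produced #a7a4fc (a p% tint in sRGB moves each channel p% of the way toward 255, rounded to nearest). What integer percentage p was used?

40%

#6d67fa is rgb(109, 103, 250); #a7a4fc is rgb(167, 164, 252).
On the G channel (widest range): 164 ≈ 103 + (p/100)(255 − 103), so p ≈ 100×(164 − 103)/(255 − 103) = 6100/152 = 40.13.
p = 40 reproduces all three channels after rounding.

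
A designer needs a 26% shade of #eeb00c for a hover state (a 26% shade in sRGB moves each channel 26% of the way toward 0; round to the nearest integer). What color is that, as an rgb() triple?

#eeb00c is rgb(238, 176, 12).
Per channel, c → c + 0.26(0 − c):
  R: 238 + 0.26×(0−238) = 238 − 61.88 = 176.12 → 176
  G: 176 − 45.76 = 130.24 → 130
  B: 12 − 3.12 = 8.88 → 9

rgb(176, 130, 9)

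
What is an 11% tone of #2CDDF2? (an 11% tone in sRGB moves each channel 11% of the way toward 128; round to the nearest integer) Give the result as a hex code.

#2CDDF2 is rgb(44, 221, 242).
An 11% tone moves each channel 11% toward 128:
  R: 44 + 9.24 = 53.24 → 53
  G: 221 + 0.11×(128−221) = 221 − 10.23 = 210.77 → 211
  B: 242 − 12.54 = 229.46 → 229
rgb(53, 211, 229) = #35D3E5.

#35D3E5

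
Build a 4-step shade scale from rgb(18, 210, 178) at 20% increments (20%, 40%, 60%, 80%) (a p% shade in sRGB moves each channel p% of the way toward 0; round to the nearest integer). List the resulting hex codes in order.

20%: (18 − 3.6 = 14.4→14, 210 − 42 = 168→168, 178 − 35.6 = 142.4→142) → #0EA88E
40%: (18 − 7.2 = 10.8→11, 210 − 84 = 126→126, 178 − 71.2 = 106.8→107) → #0B7E6B
60%: (18 − 10.8 = 7.2→7, 210 − 126 = 84→84, 178 − 106.8 = 71.2→71) → #075447
80%: (18 − 14.4 = 3.6→4, 210 − 168 = 42→42, 178 − 142.4 = 35.6→36) → #042A24

#0EA88E, #0B7E6B, #075447, #042A24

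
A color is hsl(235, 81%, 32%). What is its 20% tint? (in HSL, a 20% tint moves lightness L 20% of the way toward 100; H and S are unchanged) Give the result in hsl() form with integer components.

hsl(235, 81%, 46%)

L moves 20% from 32 toward 100: 32 + 13.6 = 45.6 → 46.
H and S are unchanged.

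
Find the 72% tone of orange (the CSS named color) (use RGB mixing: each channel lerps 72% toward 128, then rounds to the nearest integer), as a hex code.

CSS orange is rgb(255, 165, 0).
A 72% tone moves each channel 72% toward 128:
  R: 255 − 91.44 = 163.56 → 164
  G: 165 + 0.72×(128−165) = 165 − 26.64 = 138.36 → 138
  B: 0 + 92.16 = 92.16 → 92
rgb(164, 138, 92) = #A48A5C.

#A48A5C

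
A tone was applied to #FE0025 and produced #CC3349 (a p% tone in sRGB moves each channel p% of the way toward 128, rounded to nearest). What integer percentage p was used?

#FE0025 is rgb(254, 0, 37); #CC3349 is rgb(204, 51, 73).
On the G channel (widest range): 51 ≈ 0 + (p/100)(128 − 0), so p ≈ 100×(51 − 0)/(128 − 0) = 5100/128 = 39.84.
p = 40 reproduces all three channels after rounding.

40%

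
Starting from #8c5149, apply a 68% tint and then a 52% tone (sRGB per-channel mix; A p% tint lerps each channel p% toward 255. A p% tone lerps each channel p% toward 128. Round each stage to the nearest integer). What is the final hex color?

#aba2a1

#8c5149 is rgb(140, 81, 73).
Per channel, c → c + 0.68(255 − c):
  R: 140 + 0.68×(255−140) = 140 + 78.2 = 218.2 → 218
  G: 81 + 0.68×(255−81) = 81 + 118.32 = 199.32 → 199
  B: 73 + 123.76 = 196.76 → 197
After the tint: rgb(218, 199, 197) = #dac7c5.
Per channel, c → c + 0.52(128 − c):
  R: 218 + 0.52×(128−218) = 218 − 46.8 = 171.2 → 171
  G: 199 + 0.52×(128−199) = 199 − 36.92 = 162.08 → 162
  B: 197 − 35.88 = 161.12 → 161
rgb(171, 162, 161) = #aba2a1.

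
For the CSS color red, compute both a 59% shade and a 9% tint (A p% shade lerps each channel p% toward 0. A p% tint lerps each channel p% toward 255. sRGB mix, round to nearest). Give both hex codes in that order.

#690000, #ff1717

CSS red is rgb(255, 0, 0).
59% shade:
  R: 255 + 0.59×(0−255) = 255 − 150.45 = 104.55 → 105
  G: 0 + 0.59×(0−0) = 0 + 0 = 0 → 0
  B: 0 + 0.59×(0−0) = 0 + 0 = 0 → 0
  → #690000
9% tint:
  R: 255 + 0.09×(255−255) = 255 + 0 = 255 → 255
  G: 0 + 0.09×(255−0) = 0 + 22.95 = 22.95 → 23
  B: 0 + 0.09×(255−0) = 0 + 22.95 = 22.95 → 23
  → #ff1717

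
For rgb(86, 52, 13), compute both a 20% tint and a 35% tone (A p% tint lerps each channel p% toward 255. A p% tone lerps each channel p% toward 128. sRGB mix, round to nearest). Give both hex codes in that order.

20% tint:
  R: 86 + 0.2×(255−86) = 86 + 33.8 = 119.8 → 120
  G: 52 + 0.2×(255−52) = 52 + 40.6 = 92.6 → 93
  B: 13 + 0.2×(255−13) = 13 + 48.4 = 61.4 → 61
  → #785D3D
35% tone:
  R: 86 + 14.7 = 100.7 → 101
  G: 52 + 0.35×(128−52) = 52 + 26.6 = 78.6 → 79
  B: 13 + 0.35×(128−13) = 13 + 40.25 = 53.25 → 53
  → #654F35

#785D3D, #654F35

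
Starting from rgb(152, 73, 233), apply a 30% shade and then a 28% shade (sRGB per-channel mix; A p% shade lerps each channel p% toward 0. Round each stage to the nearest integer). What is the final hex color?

A 30% shade moves each channel 30% toward 0:
  R: 152 + 0.3×(0−152) = 152 − 45.6 = 106.4 → 106
  G: 73 + 0.3×(0−73) = 73 − 21.9 = 51.1 → 51
  B: 233 + 0.3×(0−233) = 233 − 69.9 = 163.1 → 163
After the shade: rgb(106, 51, 163) = #6A33A3.
Lerp each channel 28% toward 0:
  R: 106 + 0.28×(0−106) = 106 − 29.68 = 76.32 → 76
  G: 51 + 0.28×(0−51) = 51 − 14.28 = 36.72 → 37
  B: 163 − 45.64 = 117.36 → 117
rgb(76, 37, 117) = #4C2575.

#4C2575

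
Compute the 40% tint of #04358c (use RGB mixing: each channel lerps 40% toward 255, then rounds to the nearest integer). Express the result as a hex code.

#6886ba

#04358c is rgb(4, 53, 140).
Per channel, c → c + 0.4(255 − c):
  R: 4 + 100.4 = 104.4 → 104
  G: 53 + 0.4×(255−53) = 53 + 80.8 = 133.8 → 134
  B: 140 + 46 = 186 → 186
rgb(104, 134, 186) = #6886ba.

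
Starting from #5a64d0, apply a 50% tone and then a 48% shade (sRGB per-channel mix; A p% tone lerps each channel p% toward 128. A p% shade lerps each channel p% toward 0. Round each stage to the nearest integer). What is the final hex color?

#5a64d0 is rgb(90, 100, 208).
A 50% tone moves each channel 50% toward 128:
  R: 90 + 19 = 109 → 109
  G: 100 + 0.5×(128−100) = 100 + 14 = 114 → 114
  B: 208 − 40 = 168 → 168
After the tone: rgb(109, 114, 168) = #6d72a8.
A 48% shade moves each channel 48% toward 0:
  R: 109 − 52.32 = 56.68 → 57
  G: 114 + 0.48×(0−114) = 114 − 54.72 = 59.28 → 59
  B: 168 − 80.64 = 87.36 → 87
rgb(57, 59, 87) = #393b57.

#393b57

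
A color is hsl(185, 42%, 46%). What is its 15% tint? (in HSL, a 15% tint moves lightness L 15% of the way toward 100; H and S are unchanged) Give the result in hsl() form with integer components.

hsl(185, 42%, 54%)

L moves 15% from 46 toward 100: 46 + 8.1 = 54.1 → 54.
H and S are unchanged.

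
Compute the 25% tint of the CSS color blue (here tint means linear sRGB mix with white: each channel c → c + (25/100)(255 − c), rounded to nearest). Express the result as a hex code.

#4040ff

CSS blue is rgb(0, 0, 255).
Per channel, c → c + 0.25(255 − c):
  R: 0 + 63.75 = 63.75 → 64
  G: 0 + 63.75 = 63.75 → 64
  B: 255 + 0 = 255 → 255
rgb(64, 64, 255) = #4040ff.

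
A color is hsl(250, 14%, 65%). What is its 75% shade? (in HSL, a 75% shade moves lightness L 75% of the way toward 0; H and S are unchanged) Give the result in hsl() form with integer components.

L moves 75% from 65 toward 0: 65 − 48.75 = 16.25 → 16.
H and S are unchanged.

hsl(250, 14%, 16%)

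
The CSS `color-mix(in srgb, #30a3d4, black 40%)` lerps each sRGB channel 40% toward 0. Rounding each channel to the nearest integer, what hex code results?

#1d627f

#30a3d4 is rgb(48, 163, 212).
Lerp each channel 40% toward 0:
  R: 48 + 0.4×(0−48) = 48 − 19.2 = 28.8 → 29
  G: 163 + 0.4×(0−163) = 163 − 65.2 = 97.8 → 98
  B: 212 + 0.4×(0−212) = 212 − 84.8 = 127.2 → 127
rgb(29, 98, 127) = #1d627f.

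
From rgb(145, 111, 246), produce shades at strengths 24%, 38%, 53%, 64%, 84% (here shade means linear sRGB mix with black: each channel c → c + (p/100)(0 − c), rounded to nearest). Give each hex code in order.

24%: (145 − 34.8 = 110.2→110, 111 − 26.64 = 84.36→84, 246 − 59.04 = 186.96→187) → #6e54bb
38%: (145 − 55.1 = 89.9→90, 111 − 42.18 = 68.82→69, 246 − 93.48 = 152.52→153) → #5a4599
53%: (145 − 76.85 = 68.15→68, 111 − 58.83 = 52.17→52, 246 − 130.38 = 115.62→116) → #443474
64%: (145 − 92.8 = 52.2→52, 111 − 71.04 = 39.96→40, 246 − 157.44 = 88.56→89) → #342859
84%: (145 − 121.8 = 23.2→23, 111 − 93.24 = 17.76→18, 246 − 206.64 = 39.36→39) → #171227

#6e54bb, #5a4599, #443474, #342859, #171227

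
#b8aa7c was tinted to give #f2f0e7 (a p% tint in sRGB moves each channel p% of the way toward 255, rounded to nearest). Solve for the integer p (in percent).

#b8aa7c is rgb(184, 170, 124); #f2f0e7 is rgb(242, 240, 231).
On the B channel (widest range): 231 ≈ 124 + (p/100)(255 − 124), so p ≈ 100×(231 − 124)/(255 − 124) = 10700/131 = 81.68.
p = 82 reproduces all three channels after rounding.

82%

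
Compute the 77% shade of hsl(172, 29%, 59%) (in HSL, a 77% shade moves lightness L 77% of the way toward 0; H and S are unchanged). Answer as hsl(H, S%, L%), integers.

hsl(172, 29%, 14%)

L moves 77% from 59 toward 0: 59 − 45.43 = 13.57 → 14.
H and S are unchanged.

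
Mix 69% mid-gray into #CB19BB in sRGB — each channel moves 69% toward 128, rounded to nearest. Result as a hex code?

#CB19BB is rgb(203, 25, 187).
Per channel, c → c + 0.69(128 − c):
  R: 203 + 0.69×(128−203) = 203 − 51.75 = 151.25 → 151
  G: 25 + 0.69×(128−25) = 25 + 71.07 = 96.07 → 96
  B: 187 − 40.71 = 146.29 → 146
rgb(151, 96, 146) = #976092.

#976092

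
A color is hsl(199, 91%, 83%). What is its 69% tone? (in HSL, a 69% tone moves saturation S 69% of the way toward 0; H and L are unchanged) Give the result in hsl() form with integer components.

S moves 69% from 91 toward 0: 91 − 62.79 = 28.21 → 28.
H and L are unchanged.

hsl(199, 28%, 83%)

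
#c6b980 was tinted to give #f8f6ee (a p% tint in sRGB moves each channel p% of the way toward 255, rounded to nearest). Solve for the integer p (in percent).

#c6b980 is rgb(198, 185, 128); #f8f6ee is rgb(248, 246, 238).
On the B channel (widest range): 238 ≈ 128 + (p/100)(255 − 128), so p ≈ 100×(238 − 128)/(255 − 128) = 11000/127 = 86.61.
p = 87 reproduces all three channels after rounding.

87%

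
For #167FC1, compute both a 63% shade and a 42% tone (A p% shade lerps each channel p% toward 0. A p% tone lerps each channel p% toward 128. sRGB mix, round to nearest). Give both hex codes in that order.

#167FC1 is rgb(22, 127, 193).
63% shade:
  R: 22 − 13.86 = 8.14 → 8
  G: 127 + 0.63×(0−127) = 127 − 80.01 = 46.99 → 47
  B: 193 − 121.59 = 71.41 → 71
  → #082F47
42% tone:
  R: 22 + 44.52 = 66.52 → 67
  G: 127 + 0.42 = 127.42 → 127
  B: 193 − 27.3 = 165.7 → 166
  → #437FA6

#082F47, #437FA6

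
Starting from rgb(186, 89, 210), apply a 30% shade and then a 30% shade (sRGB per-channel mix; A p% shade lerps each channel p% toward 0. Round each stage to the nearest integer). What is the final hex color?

A 30% shade moves each channel 30% toward 0:
  R: 186 + 0.3×(0−186) = 186 − 55.8 = 130.2 → 130
  G: 89 − 26.7 = 62.3 → 62
  B: 210 + 0.3×(0−210) = 210 − 63 = 147 → 147
After the shade: rgb(130, 62, 147) = #823E93.
A 30% shade moves each channel 30% toward 0:
  R: 130 − 39 = 91 → 91
  G: 62 + 0.3×(0−62) = 62 − 18.6 = 43.4 → 43
  B: 147 + 0.3×(0−147) = 147 − 44.1 = 102.9 → 103
rgb(91, 43, 103) = #5B2B67.

#5B2B67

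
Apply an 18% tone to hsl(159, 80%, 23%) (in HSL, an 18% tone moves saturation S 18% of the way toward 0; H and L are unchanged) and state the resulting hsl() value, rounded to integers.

S moves 18% from 80 toward 0: 80 − 14.4 = 65.6 → 66.
H and L are unchanged.

hsl(159, 66%, 23%)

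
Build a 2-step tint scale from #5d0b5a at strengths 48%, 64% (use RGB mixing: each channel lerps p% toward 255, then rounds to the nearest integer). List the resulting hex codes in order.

#5d0b5a is rgb(93, 11, 90).
48%: (93 + 77.76 = 170.76→171, 11 + 117.12 = 128.12→128, 90 + 79.2 = 169.2→169) → #ab80a9
64%: (93 + 103.68 = 196.68→197, 11 + 156.16 = 167.16→167, 90 + 105.6 = 195.6→196) → #c5a7c4

#ab80a9, #c5a7c4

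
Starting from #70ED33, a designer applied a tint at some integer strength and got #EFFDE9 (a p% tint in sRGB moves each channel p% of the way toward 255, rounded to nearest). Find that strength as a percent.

89%

#70ED33 is rgb(112, 237, 51); #EFFDE9 is rgb(239, 253, 233).
On the B channel (widest range): 233 ≈ 51 + (p/100)(255 − 51), so p ≈ 100×(233 − 51)/(255 − 51) = 18200/204 = 89.22.
p = 89 reproduces all three channels after rounding.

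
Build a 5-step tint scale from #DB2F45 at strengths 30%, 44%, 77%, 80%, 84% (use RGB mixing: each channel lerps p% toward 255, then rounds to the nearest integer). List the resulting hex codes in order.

#E66D7D, #EB8B97, #F7CFD4, #F8D5DA, #F9DEE1

#DB2F45 is rgb(219, 47, 69).
30%: (219 + 10.8 = 229.8→230, 47 + 62.4 = 109.4→109, 69 + 55.8 = 124.8→125) → #E66D7D
44%: (219 + 15.84 = 234.84→235, 47 + 91.52 = 138.52→139, 69 + 81.84 = 150.84→151) → #EB8B97
77%: (219 + 27.72 = 246.72→247, 47 + 160.16 = 207.16→207, 69 + 143.22 = 212.22→212) → #F7CFD4
80%: (219 + 28.8 = 247.8→248, 47 + 166.4 = 213.4→213, 69 + 148.8 = 217.8→218) → #F8D5DA
84%: (219 + 30.24 = 249.24→249, 47 + 174.72 = 221.72→222, 69 + 156.24 = 225.24→225) → #F9DEE1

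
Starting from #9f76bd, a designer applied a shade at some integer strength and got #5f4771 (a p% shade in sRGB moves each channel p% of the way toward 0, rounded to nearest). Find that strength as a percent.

#9f76bd is rgb(159, 118, 189); #5f4771 is rgb(95, 71, 113).
On the B channel (widest range): 113 ≈ 189 + (p/100)(0 − 189), so p ≈ 100×(113 − 189)/(0 − 189) = -7600/-189 = 40.21.
p = 40 reproduces all three channels after rounding.

40%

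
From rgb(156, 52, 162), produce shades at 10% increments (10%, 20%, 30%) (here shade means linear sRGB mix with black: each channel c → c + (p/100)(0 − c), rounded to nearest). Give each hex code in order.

#8c2f92, #7d2a82, #6d2471

10%: (156 − 15.6 = 140.4→140, 52 − 5.2 = 46.8→47, 162 − 16.2 = 145.8→146) → #8c2f92
20%: (156 − 31.2 = 124.8→125, 52 − 10.4 = 41.6→42, 162 − 32.4 = 129.6→130) → #7d2a82
30%: (156 − 46.8 = 109.2→109, 52 − 15.6 = 36.4→36, 162 − 48.6 = 113.4→113) → #6d2471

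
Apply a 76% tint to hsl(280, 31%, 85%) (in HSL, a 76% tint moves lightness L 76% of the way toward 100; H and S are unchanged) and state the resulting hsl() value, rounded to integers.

L moves 76% from 85 toward 100: 85 + 11.4 = 96.4 → 96.
H and S are unchanged.

hsl(280, 31%, 96%)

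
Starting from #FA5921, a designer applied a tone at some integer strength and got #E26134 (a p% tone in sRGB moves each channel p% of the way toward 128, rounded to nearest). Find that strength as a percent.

#FA5921 is rgb(250, 89, 33); #E26134 is rgb(226, 97, 52).
On the R channel (widest range): 226 ≈ 250 + (p/100)(128 − 250), so p ≈ 100×(226 − 250)/(128 − 250) = -2400/-122 = 19.67.
p = 20 reproduces all three channels after rounding.

20%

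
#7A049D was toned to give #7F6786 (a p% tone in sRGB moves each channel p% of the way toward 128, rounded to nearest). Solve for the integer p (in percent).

80%

#7A049D is rgb(122, 4, 157); #7F6786 is rgb(127, 103, 134).
On the G channel (widest range): 103 ≈ 4 + (p/100)(128 − 4), so p ≈ 100×(103 − 4)/(128 − 4) = 9900/124 = 79.84.
p = 80 reproduces all three channels after rounding.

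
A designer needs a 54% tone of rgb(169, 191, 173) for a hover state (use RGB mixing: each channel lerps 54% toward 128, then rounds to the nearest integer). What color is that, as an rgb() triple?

rgb(147, 157, 149)

Per channel, c → c + 0.54(128 − c):
  R: 169 + 0.54×(128−169) = 169 − 22.14 = 146.86 → 147
  G: 191 + 0.54×(128−191) = 191 − 34.02 = 156.98 → 157
  B: 173 − 24.3 = 148.7 → 149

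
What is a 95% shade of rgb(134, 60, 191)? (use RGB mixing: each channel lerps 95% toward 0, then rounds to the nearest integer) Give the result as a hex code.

Per channel, c → c + 0.95(0 − c):
  R: 134 + 0.95×(0−134) = 134 − 127.3 = 6.7 → 7
  G: 60 − 57 = 3 → 3
  B: 191 − 181.45 = 9.55 → 10
rgb(7, 3, 10) = #07030a.

#07030a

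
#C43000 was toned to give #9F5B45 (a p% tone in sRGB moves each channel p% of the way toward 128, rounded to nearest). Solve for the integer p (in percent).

54%

#C43000 is rgb(196, 48, 0); #9F5B45 is rgb(159, 91, 69).
On the B channel (widest range): 69 ≈ 0 + (p/100)(128 − 0), so p ≈ 100×(69 − 0)/(128 − 0) = 6900/128 = 53.91.
p = 54 reproduces all three channels after rounding.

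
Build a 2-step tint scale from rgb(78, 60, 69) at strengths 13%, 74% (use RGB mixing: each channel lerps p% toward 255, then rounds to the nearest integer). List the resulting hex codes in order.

13%: (78 + 23.01 = 101.01→101, 60 + 25.35 = 85.35→85, 69 + 24.18 = 93.18→93) → #65555D
74%: (78 + 130.98 = 208.98→209, 60 + 144.3 = 204.3→204, 69 + 137.64 = 206.64→207) → #D1CCCF

#65555D, #D1CCCF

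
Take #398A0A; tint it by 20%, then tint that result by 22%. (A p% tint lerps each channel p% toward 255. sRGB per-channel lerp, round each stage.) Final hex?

#84B666

#398A0A is rgb(57, 138, 10).
Lerp each channel 20% toward 255:
  R: 57 + 39.6 = 96.6 → 97
  G: 138 + 0.2×(255−138) = 138 + 23.4 = 161.4 → 161
  B: 10 + 0.2×(255−10) = 10 + 49 = 59 → 59
After the tint: rgb(97, 161, 59) = #61A13B.
Lerp each channel 22% toward 255:
  R: 97 + 34.76 = 131.76 → 132
  G: 161 + 20.68 = 181.68 → 182
  B: 59 + 0.22×(255−59) = 59 + 43.12 = 102.12 → 102
rgb(132, 182, 102) = #84B666.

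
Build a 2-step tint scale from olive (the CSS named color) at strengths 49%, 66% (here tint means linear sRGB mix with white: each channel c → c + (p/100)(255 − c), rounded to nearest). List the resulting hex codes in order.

CSS olive is rgb(128, 128, 0).
49%: (128 + 62.23 = 190.23→190, 128 + 62.23 = 190.23→190, 0 + 124.95 = 124.95→125) → #bebe7d
66%: (128 + 83.82 = 211.82→212, 128 + 83.82 = 211.82→212, 0 + 168.3 = 168.3→168) → #d4d4a8

#bebe7d, #d4d4a8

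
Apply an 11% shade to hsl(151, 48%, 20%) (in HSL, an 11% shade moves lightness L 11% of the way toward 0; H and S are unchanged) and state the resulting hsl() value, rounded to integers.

L moves 11% from 20 toward 0: 20 − 2.2 = 17.8 → 18.
H and S are unchanged.

hsl(151, 48%, 18%)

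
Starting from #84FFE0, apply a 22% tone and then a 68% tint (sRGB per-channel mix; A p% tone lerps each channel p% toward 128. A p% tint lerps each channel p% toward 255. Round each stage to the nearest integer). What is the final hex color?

#D7F6EE

#84FFE0 is rgb(132, 255, 224).
A 22% tone moves each channel 22% toward 128:
  R: 132 + 0.22×(128−132) = 132 − 0.88 = 131.12 → 131
  G: 255 + 0.22×(128−255) = 255 − 27.94 = 227.06 → 227
  B: 224 − 21.12 = 202.88 → 203
After the tone: rgb(131, 227, 203) = #83E3CB.
A 68% tint moves each channel 68% toward 255:
  R: 131 + 0.68×(255−131) = 131 + 84.32 = 215.32 → 215
  G: 227 + 19.04 = 246.04 → 246
  B: 203 + 0.68×(255−203) = 203 + 35.36 = 238.36 → 238
rgb(215, 246, 238) = #D7F6EE.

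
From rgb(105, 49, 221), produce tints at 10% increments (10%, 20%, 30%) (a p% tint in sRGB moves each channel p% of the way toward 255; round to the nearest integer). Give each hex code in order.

#7846E0, #875AE4, #966FE7

10%: (105 + 15 = 120→120, 49 + 20.6 = 69.6→70, 221 + 3.4 = 224.4→224) → #7846E0
20%: (105 + 30 = 135→135, 49 + 41.2 = 90.2→90, 221 + 6.8 = 227.8→228) → #875AE4
30%: (105 + 45 = 150→150, 49 + 61.8 = 110.8→111, 221 + 10.2 = 231.2→231) → #966FE7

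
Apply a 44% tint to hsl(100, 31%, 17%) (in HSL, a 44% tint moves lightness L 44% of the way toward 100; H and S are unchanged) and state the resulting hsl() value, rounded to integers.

L moves 44% from 17 toward 100: 17 + 36.52 = 53.52 → 54.
H and S are unchanged.

hsl(100, 31%, 54%)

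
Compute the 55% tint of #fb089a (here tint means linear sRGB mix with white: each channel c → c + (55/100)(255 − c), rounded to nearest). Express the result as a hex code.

#fd90d2

#fb089a is rgb(251, 8, 154).
Per channel, c → c + 0.55(255 − c):
  R: 251 + 0.55×(255−251) = 251 + 2.2 = 253.2 → 253
  G: 8 + 0.55×(255−8) = 8 + 135.85 = 143.85 → 144
  B: 154 + 55.55 = 209.55 → 210
rgb(253, 144, 210) = #fd90d2.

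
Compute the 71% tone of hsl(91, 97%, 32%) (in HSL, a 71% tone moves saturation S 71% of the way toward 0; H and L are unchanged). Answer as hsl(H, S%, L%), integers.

S moves 71% from 97 toward 0: 97 − 68.87 = 28.13 → 28.
H and L are unchanged.

hsl(91, 28%, 32%)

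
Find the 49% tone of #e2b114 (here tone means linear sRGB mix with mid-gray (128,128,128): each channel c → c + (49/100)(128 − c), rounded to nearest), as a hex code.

#b29949

#e2b114 is rgb(226, 177, 20).
Per channel, c → c + 0.49(128 − c):
  R: 226 − 48.02 = 177.98 → 178
  G: 177 − 24.01 = 152.99 → 153
  B: 20 + 52.92 = 72.92 → 73
rgb(178, 153, 73) = #b29949.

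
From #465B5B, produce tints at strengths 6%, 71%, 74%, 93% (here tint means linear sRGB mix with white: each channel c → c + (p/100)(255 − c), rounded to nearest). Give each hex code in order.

#465B5B is rgb(70, 91, 91).
6%: (70 + 11.1 = 81.1→81, 91 + 9.84 = 100.84→101, 91 + 9.84 = 100.84→101) → #516565
71%: (70 + 131.35 = 201.35→201, 91 + 116.44 = 207.44→207, 91 + 116.44 = 207.44→207) → #C9CFCF
74%: (70 + 136.9 = 206.9→207, 91 + 121.36 = 212.36→212, 91 + 121.36 = 212.36→212) → #CFD4D4
93%: (70 + 172.05 = 242.05→242, 91 + 152.52 = 243.52→244, 91 + 152.52 = 243.52→244) → #F2F4F4

#516565, #C9CFCF, #CFD4D4, #F2F4F4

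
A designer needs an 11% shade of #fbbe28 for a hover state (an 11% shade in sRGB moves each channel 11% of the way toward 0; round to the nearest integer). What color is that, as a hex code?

#fbbe28 is rgb(251, 190, 40).
An 11% shade moves each channel 11% toward 0:
  R: 251 − 27.61 = 223.39 → 223
  G: 190 − 20.9 = 169.1 → 169
  B: 40 − 4.4 = 35.6 → 36
rgb(223, 169, 36) = #dfa924.

#dfa924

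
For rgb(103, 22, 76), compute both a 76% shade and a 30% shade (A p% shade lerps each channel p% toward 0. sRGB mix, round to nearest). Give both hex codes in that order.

#190512, #480F35

76% shade:
  R: 103 − 78.28 = 24.72 → 25
  G: 22 + 0.76×(0−22) = 22 − 16.72 = 5.28 → 5
  B: 76 + 0.76×(0−76) = 76 − 57.76 = 18.24 → 18
  → #190512
30% shade:
  R: 103 − 30.9 = 72.1 → 72
  G: 22 − 6.6 = 15.4 → 15
  B: 76 + 0.3×(0−76) = 76 − 22.8 = 53.2 → 53
  → #480F35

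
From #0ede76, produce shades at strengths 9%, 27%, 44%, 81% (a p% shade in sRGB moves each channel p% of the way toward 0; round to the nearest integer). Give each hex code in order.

#0ede76 is rgb(14, 222, 118).
9%: (14 − 1.26 = 12.74→13, 222 − 19.98 = 202.02→202, 118 − 10.62 = 107.38→107) → #0dca6b
27%: (14 − 3.78 = 10.22→10, 222 − 59.94 = 162.06→162, 118 − 31.86 = 86.14→86) → #0aa256
44%: (14 − 6.16 = 7.84→8, 222 − 97.68 = 124.32→124, 118 − 51.92 = 66.08→66) → #087c42
81%: (14 − 11.34 = 2.66→3, 222 − 179.82 = 42.18→42, 118 − 95.58 = 22.42→22) → #032a16

#0dca6b, #0aa256, #087c42, #032a16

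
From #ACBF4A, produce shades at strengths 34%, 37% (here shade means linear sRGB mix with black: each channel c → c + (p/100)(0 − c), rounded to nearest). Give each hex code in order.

#727E31, #6C782F

#ACBF4A is rgb(172, 191, 74).
34%: (172 − 58.48 = 113.52→114, 191 − 64.94 = 126.06→126, 74 − 25.16 = 48.84→49) → #727E31
37%: (172 − 63.64 = 108.36→108, 191 − 70.67 = 120.33→120, 74 − 27.38 = 46.62→47) → #6C782F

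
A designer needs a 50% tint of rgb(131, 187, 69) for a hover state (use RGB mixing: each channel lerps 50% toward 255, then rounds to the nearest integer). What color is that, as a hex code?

#c1dda2

A 50% tint moves each channel 50% toward 255:
  R: 131 + 0.5×(255−131) = 131 + 62 = 193 → 193
  G: 187 + 0.5×(255−187) = 187 + 34 = 221 → 221
  B: 69 + 93 = 162 → 162
rgb(193, 221, 162) = #c1dda2.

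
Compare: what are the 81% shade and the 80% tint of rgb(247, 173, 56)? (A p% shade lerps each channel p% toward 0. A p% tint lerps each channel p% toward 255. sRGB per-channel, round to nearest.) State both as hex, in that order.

#2f210b, #fdefd7

81% shade:
  R: 247 − 200.07 = 46.93 → 47
  G: 173 + 0.81×(0−173) = 173 − 140.13 = 32.87 → 33
  B: 56 + 0.81×(0−56) = 56 − 45.36 = 10.64 → 11
  → #2f210b
80% tint:
  R: 247 + 0.8×(255−247) = 247 + 6.4 = 253.4 → 253
  G: 173 + 0.8×(255−173) = 173 + 65.6 = 238.6 → 239
  B: 56 + 159.2 = 215.2 → 215
  → #fdefd7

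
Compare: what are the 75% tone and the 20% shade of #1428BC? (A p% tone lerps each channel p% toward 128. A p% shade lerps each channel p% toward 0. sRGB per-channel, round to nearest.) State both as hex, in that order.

#656A8F, #102096

#1428BC is rgb(20, 40, 188).
75% tone:
  R: 20 + 0.75×(128−20) = 20 + 81 = 101 → 101
  G: 40 + 0.75×(128−40) = 40 + 66 = 106 → 106
  B: 188 + 0.75×(128−188) = 188 − 45 = 143 → 143
  → #656A8F
20% shade:
  R: 20 − 4 = 16 → 16
  G: 40 − 8 = 32 → 32
  B: 188 + 0.2×(0−188) = 188 − 37.6 = 150.4 → 150
  → #102096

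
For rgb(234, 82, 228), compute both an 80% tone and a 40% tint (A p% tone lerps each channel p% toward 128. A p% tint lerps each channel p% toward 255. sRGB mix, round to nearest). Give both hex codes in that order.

#957794, #F297EF

80% tone:
  R: 234 − 84.8 = 149.2 → 149
  G: 82 + 36.8 = 118.8 → 119
  B: 228 + 0.8×(128−228) = 228 − 80 = 148 → 148
  → #957794
40% tint:
  R: 234 + 0.4×(255−234) = 234 + 8.4 = 242.4 → 242
  G: 82 + 0.4×(255−82) = 82 + 69.2 = 151.2 → 151
  B: 228 + 0.4×(255−228) = 228 + 10.8 = 238.8 → 239
  → #F297EF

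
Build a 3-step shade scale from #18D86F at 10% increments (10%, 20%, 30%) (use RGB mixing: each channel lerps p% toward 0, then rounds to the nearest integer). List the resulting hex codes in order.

#16C264, #13AD59, #11974E

#18D86F is rgb(24, 216, 111).
10%: (24 − 2.4 = 21.6→22, 216 − 21.6 = 194.4→194, 111 − 11.1 = 99.9→100) → #16C264
20%: (24 − 4.8 = 19.2→19, 216 − 43.2 = 172.8→173, 111 − 22.2 = 88.8→89) → #13AD59
30%: (24 − 7.2 = 16.8→17, 216 − 64.8 = 151.2→151, 111 − 33.3 = 77.7→78) → #11974E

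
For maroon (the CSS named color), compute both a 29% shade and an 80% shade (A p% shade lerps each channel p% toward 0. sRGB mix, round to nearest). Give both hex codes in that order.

#5b0000, #1a0000

CSS maroon is rgb(128, 0, 0).
29% shade:
  R: 128 + 0.29×(0−128) = 128 − 37.12 = 90.88 → 91
  G: 0 + 0 = 0 → 0
  B: 0 + 0.29×(0−0) = 0 + 0 = 0 → 0
  → #5b0000
80% shade:
  R: 128 + 0.8×(0−128) = 128 − 102.4 = 25.6 → 26
  G: 0 + 0.8×(0−0) = 0 + 0 = 0 → 0
  B: 0 + 0 = 0 → 0
  → #1a0000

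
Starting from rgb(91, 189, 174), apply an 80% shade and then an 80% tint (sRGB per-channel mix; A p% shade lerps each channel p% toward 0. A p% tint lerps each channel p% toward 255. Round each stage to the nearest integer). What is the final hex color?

An 80% shade moves each channel 80% toward 0:
  R: 91 + 0.8×(0−91) = 91 − 72.8 = 18.2 → 18
  G: 189 + 0.8×(0−189) = 189 − 151.2 = 37.8 → 38
  B: 174 + 0.8×(0−174) = 174 − 139.2 = 34.8 → 35
After the shade: rgb(18, 38, 35) = #122623.
Lerp each channel 80% toward 255:
  R: 18 + 0.8×(255−18) = 18 + 189.6 = 207.6 → 208
  G: 38 + 0.8×(255−38) = 38 + 173.6 = 211.6 → 212
  B: 35 + 176 = 211 → 211
rgb(208, 212, 211) = #d0d4d3.

#d0d4d3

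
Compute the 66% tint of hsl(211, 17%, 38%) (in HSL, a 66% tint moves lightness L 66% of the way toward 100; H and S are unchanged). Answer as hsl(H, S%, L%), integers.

L moves 66% from 38 toward 100: 38 + 40.92 = 78.92 → 79.
H and S are unchanged.

hsl(211, 17%, 79%)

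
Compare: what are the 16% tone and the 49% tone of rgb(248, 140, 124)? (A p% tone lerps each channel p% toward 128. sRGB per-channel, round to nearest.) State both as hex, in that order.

16% tone:
  R: 248 + 0.16×(128−248) = 248 − 19.2 = 228.8 → 229
  G: 140 − 1.92 = 138.08 → 138
  B: 124 + 0.16×(128−124) = 124 + 0.64 = 124.64 → 125
  → #E58A7D
49% tone:
  R: 248 − 58.8 = 189.2 → 189
  G: 140 − 5.88 = 134.12 → 134
  B: 124 + 1.96 = 125.96 → 126
  → #BD867E

#E58A7D, #BD867E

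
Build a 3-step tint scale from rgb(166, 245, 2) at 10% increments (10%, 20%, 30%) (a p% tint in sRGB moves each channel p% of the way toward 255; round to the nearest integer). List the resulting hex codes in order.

10%: (166 + 8.9 = 174.9→175, 245 + 1 = 246→246, 2 + 25.3 = 27.3→27) → #AFF61B
20%: (166 + 17.8 = 183.8→184, 245 + 2 = 247→247, 2 + 50.6 = 52.6→53) → #B8F735
30%: (166 + 26.7 = 192.7→193, 245 + 3 = 248→248, 2 + 75.9 = 77.9→78) → #C1F84E

#AFF61B, #B8F735, #C1F84E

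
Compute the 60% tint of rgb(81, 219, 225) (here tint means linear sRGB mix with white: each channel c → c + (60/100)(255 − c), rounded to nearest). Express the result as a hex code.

#B9F1F3

A 60% tint moves each channel 60% toward 255:
  R: 81 + 0.6×(255−81) = 81 + 104.4 = 185.4 → 185
  G: 219 + 0.6×(255−219) = 219 + 21.6 = 240.6 → 241
  B: 225 + 0.6×(255−225) = 225 + 18 = 243 → 243
rgb(185, 241, 243) = #B9F1F3.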